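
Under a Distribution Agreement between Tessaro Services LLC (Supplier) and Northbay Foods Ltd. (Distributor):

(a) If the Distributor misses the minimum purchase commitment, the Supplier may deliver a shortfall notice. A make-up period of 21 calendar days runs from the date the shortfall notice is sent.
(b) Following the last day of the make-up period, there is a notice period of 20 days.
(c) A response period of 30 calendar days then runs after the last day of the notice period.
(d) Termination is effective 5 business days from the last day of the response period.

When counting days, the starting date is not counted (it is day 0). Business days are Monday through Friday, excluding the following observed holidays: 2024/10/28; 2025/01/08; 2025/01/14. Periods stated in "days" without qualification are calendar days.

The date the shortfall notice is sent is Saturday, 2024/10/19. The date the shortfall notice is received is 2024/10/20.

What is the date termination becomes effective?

2025/01/03

The last day of the make-up period: 21 calendar days after 2024/10/19 is 2024/11/09.
Adding 20 calendar days to 2024/11/09 gives 2024/11/29, which is the last day of the notice period.
The last day of the response period: 30 calendar days after 2024/11/29 is 2024/12/29.
The date termination becomes effective: counting 5 business days from Sunday, 2024/12/29 (Dec 30, Dec 31, Jan 1, Jan 2, Jan 3, skipping weekends) reaches Friday, 2025/01/03.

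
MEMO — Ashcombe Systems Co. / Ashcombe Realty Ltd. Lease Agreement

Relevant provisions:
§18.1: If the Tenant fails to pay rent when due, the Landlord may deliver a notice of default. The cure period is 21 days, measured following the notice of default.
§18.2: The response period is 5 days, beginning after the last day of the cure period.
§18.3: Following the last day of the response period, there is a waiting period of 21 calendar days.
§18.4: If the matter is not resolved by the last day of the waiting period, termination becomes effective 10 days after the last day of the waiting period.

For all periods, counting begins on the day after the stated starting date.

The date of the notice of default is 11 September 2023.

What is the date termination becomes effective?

7 November 2023

The last day of the cure period: 11 September 2023 + 21 days = 2 October 2023.
The last day of the response period: 5 calendar days after 2 October 2023 is 7 October 2023.
The last day of the waiting period: 21 calendar days after 7 October 2023 is 28 October 2023.
Adding 10 calendar days to 28 October 2023 gives 7 November 2023, which is the date termination becomes effective.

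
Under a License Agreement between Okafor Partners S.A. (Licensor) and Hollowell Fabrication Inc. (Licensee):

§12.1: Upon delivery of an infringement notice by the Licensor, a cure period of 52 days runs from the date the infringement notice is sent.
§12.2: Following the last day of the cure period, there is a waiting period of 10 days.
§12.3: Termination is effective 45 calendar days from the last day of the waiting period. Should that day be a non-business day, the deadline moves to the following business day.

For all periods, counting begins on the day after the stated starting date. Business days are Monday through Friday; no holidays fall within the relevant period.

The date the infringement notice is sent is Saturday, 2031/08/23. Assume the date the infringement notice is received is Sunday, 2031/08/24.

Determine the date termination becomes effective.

The last day of the cure period: 2031/08/23 + 52 days = 2031/10/14.
The last day of the waiting period: 10 calendar days after 2031/10/14 is 2031/10/24.
Adding 45 calendar days to 2031/10/24 gives 2031/12/08, which is the date termination becomes effective. 2031/12/08 is a Monday, so no roll-forward applies.

2031/12/08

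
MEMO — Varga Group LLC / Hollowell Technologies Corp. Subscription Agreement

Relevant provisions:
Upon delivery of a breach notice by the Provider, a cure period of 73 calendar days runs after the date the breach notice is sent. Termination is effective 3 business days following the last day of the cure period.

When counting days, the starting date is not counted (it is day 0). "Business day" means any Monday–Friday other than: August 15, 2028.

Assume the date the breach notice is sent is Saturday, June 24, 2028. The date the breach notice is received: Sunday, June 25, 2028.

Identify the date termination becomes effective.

The last day of the cure period: June 24, 2028 + 73 days = September 5, 2028.
The date termination becomes effective: 3 business days after Tuesday, September 5, 2028, skipping weekends — Sep 6, Sep 7, Sep 8 — lands on Friday, September 8, 2028.

September 8, 2028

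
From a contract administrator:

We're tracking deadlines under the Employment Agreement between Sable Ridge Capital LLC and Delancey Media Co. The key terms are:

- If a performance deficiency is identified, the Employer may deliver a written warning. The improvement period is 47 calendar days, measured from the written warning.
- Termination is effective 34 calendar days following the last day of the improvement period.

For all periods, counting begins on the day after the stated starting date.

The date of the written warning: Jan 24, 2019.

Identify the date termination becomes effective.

The last day of the improvement period: 47 calendar days after Jan 24, 2019 is Mar 12, 2019.
The date termination becomes effective: 34 calendar days after Mar 12, 2019 is Apr 15, 2019.

Apr 15, 2019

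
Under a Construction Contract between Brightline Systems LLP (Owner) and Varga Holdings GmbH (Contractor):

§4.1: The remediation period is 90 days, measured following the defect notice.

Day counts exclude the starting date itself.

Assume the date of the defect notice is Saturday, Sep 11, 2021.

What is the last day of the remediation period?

The last day of the remediation period: 90 calendar days after Sep 11, 2021 is Dec 10, 2021.

Dec 10, 2021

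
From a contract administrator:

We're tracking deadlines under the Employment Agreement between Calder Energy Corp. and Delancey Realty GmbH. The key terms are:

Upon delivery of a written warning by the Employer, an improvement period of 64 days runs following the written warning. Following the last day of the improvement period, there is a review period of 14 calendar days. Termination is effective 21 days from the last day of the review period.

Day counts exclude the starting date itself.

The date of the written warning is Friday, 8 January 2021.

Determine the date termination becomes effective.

Adding 64 calendar days to 8 January 2021 gives 13 March 2021, which is the last day of the improvement period.
The last day of the review period: 13 March 2021 + 14 days = 27 March 2021.
The date termination becomes effective: 21 calendar days after 27 March 2021 is 17 April 2021.

17 April 2021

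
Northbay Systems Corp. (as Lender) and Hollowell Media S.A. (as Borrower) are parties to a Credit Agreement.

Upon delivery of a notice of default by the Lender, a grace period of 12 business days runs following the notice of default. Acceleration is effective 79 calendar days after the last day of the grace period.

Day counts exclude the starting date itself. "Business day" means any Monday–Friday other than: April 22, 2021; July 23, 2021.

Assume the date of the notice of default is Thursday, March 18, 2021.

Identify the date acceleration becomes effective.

The last day of the grace period: 12 business days after Thursday, March 18, 2021, skipping weekends — Mar 19, Mar 22, Mar 23, Mar 24, …, Apr 1, Apr 2, Apr 5 — lands on Monday, April 5, 2021.
The date acceleration becomes effective: 79 calendar days after April 5, 2021 is June 23, 2021.

June 23, 2021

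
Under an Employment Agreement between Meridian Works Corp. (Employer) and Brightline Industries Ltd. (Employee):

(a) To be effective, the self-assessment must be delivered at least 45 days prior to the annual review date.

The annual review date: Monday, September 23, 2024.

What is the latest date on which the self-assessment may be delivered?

August 9, 2024

September 23, 2024 minus 45 days is August 9, 2024.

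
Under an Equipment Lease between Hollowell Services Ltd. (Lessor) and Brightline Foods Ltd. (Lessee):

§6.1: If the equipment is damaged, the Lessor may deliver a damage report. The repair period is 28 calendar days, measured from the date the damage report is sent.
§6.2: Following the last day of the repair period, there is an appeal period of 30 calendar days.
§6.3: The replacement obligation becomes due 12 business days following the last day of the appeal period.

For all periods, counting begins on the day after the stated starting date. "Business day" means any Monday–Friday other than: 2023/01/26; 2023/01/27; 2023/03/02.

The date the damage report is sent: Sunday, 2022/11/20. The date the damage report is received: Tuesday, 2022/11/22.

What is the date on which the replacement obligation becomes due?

The last day of the repair period: 28 calendar days after 2022/11/20 is 2022/12/18.
Adding 30 calendar days to 2022/12/18 gives 2023/01/17, which is the last day of the appeal period.
From Tuesday, 2023/01/17, 12 business days (Jan 18, Jan 19, Jan 20, Jan 23, …, Feb 2, Feb 3, Feb 6, skipping weekends and the listed holidays on Jan 26, Jan 27) brings us to Monday, 2023/02/06, which is the date on which the replacement obligation becomes due.

2023/02/06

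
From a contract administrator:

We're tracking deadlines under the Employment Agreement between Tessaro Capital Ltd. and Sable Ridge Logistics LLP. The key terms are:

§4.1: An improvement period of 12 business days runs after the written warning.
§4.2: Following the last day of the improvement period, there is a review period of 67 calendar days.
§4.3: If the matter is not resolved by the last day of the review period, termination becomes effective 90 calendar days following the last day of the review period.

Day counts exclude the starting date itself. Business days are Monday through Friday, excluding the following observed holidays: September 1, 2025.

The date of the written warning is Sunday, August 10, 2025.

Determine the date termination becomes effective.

The last day of the improvement period: counting 12 business days from Sunday, August 10, 2025 (Aug 11, Aug 12, Aug 13, Aug 14, …, Aug 22, Aug 25, Aug 26, skipping weekends) reaches Tuesday, August 26, 2025.
Adding 67 calendar days to August 26, 2025 gives November 1, 2025, which is the last day of the review period.
The date termination becomes effective: 90 calendar days after November 1, 2025 is January 30, 2026.

January 30, 2026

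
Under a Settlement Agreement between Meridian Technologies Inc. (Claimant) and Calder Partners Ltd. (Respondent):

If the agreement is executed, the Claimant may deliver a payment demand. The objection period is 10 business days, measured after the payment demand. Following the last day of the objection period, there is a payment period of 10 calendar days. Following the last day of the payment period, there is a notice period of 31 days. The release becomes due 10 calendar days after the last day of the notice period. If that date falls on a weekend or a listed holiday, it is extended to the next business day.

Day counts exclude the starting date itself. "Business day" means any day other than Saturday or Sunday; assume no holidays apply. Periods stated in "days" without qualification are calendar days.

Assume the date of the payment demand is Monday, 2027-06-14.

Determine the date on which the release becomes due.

2027-08-18

From Monday, 2027-06-14, 10 business days (Jun 15, Jun 16, Jun 17, Jun 18, Jun 21, Jun 22, Jun 23, Jun 24, Jun 25, Jun 28, skipping weekends) brings us to Monday, 2027-06-28, which is the last day of the objection period.
The last day of the payment period: 10 calendar days after 2027-06-28 is 2027-07-08.
Adding 31 calendar days to 2027-07-08 gives 2027-08-08, which is the last day of the notice period.
Adding 10 calendar days to 2027-08-08 gives 2027-08-18, which is the date on which the release becomes due. 2027-08-18 is a Wednesday, so no roll-forward applies.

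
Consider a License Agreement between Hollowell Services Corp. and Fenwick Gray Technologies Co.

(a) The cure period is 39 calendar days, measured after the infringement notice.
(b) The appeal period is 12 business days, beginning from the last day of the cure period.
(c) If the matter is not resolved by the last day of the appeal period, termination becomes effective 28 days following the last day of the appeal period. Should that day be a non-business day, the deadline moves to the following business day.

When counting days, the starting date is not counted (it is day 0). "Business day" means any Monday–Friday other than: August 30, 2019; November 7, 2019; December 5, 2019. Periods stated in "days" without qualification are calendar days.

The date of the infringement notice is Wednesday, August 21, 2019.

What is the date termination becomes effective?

Adding 39 calendar days to August 21, 2019 gives September 29, 2019, which is the last day of the cure period.
From Sunday, September 29, 2019, 12 business days (Sep 30, Oct 1, Oct 2, Oct 3, …, Oct 11, Oct 14, Oct 15, skipping weekends) brings us to Tuesday, October 15, 2019, which is the last day of the appeal period.
The date termination becomes effective: 28 calendar days after October 15, 2019 is November 12, 2019. November 12, 2019 is a Tuesday and is not a listed holiday, so no roll-forward applies.

November 12, 2019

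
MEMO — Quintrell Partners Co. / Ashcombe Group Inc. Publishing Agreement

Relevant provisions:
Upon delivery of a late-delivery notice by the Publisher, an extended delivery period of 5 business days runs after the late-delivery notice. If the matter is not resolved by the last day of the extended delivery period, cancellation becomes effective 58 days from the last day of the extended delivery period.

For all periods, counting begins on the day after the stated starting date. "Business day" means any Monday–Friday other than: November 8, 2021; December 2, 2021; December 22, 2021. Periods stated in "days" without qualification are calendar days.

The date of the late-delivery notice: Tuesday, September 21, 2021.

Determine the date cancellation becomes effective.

November 25, 2021

The last day of the extended delivery period: 5 business days after Tuesday, September 21, 2021, skipping weekends — Sep 22, Sep 23, Sep 24, Sep 27, Sep 28 — lands on Tuesday, September 28, 2021.
Adding 58 calendar days to September 28, 2021 gives November 25, 2021, which is the date cancellation becomes effective.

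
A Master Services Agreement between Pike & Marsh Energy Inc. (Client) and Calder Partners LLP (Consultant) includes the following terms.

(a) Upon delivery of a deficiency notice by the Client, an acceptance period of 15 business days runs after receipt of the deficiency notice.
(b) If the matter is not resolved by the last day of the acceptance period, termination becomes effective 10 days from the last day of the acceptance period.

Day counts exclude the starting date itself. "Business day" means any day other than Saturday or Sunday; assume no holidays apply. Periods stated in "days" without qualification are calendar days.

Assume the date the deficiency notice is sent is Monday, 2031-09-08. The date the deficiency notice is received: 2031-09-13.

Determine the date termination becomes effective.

2031-10-13

The last day of the acceptance period: 15 business days after Saturday, 2031-09-13, skipping weekends — Sep 15, Sep 16, Sep 17, Sep 18, …, Oct 1, Oct 2, Oct 3 — lands on Friday, 2031-10-03.
The date termination becomes effective: 2031-10-03 + 10 days = 2031-10-13.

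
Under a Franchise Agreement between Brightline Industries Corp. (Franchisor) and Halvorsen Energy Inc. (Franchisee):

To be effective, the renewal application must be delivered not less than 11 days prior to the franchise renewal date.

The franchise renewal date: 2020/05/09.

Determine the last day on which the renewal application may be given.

2020/04/28

2020/05/09 minus 11 days is 2020/04/28.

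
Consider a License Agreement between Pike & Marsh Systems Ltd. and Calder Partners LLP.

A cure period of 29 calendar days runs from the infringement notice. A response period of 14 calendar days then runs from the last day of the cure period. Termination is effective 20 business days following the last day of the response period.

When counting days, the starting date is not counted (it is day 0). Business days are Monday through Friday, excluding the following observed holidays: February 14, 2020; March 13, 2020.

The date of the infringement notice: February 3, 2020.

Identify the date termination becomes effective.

The last day of the cure period: February 3, 2020 + 29 days = March 3, 2020.
The last day of the response period: March 3, 2020 + 14 days = March 17, 2020.
The date termination becomes effective: 20 business days after Tuesday, March 17, 2020, skipping weekends — Mar 18, Mar 19, Mar 20, Mar 23, …, Apr 10, Apr 13, Apr 14 — lands on Tuesday, April 14, 2020.

April 14, 2020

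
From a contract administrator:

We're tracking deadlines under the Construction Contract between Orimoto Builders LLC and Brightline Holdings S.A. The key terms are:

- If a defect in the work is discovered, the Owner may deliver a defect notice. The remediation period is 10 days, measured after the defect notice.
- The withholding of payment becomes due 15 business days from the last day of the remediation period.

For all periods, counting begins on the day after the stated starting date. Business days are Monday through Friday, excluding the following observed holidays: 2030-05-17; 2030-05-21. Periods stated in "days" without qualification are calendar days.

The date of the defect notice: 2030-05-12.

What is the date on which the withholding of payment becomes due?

The last day of the remediation period: 2030-05-12 + 10 days = 2030-05-22.
The date on which the withholding of payment becomes due: counting 15 business days from Wednesday, 2030-05-22 (May 23, May 24, May 27, May 28, …, Jun 10, Jun 11, Jun 12, skipping weekends) reaches Wednesday, 2030-06-12.

2030-06-12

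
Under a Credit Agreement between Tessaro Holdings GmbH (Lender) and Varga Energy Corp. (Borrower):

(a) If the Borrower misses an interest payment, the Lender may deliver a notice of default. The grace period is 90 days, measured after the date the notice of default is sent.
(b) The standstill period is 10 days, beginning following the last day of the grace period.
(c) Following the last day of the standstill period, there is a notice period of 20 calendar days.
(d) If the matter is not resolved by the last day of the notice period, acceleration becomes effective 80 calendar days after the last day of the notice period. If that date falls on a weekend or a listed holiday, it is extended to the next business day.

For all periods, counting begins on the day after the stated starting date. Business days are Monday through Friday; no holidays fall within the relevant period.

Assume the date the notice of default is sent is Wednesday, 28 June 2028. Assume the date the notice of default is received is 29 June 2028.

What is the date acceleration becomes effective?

The last day of the grace period: 90 calendar days after 28 June 2028 is 26 September 2028.
Adding 10 calendar days to 26 September 2028 gives 6 October 2028, which is the last day of the standstill period.
The last day of the notice period: 20 calendar days after 6 October 2028 is 26 October 2028.
The date acceleration becomes effective: 26 October 2028 + 80 days = 14 January 2029. That falls on a Sunday, so it rolls to the next business day, Monday, 15 January 2029.

15 January 2029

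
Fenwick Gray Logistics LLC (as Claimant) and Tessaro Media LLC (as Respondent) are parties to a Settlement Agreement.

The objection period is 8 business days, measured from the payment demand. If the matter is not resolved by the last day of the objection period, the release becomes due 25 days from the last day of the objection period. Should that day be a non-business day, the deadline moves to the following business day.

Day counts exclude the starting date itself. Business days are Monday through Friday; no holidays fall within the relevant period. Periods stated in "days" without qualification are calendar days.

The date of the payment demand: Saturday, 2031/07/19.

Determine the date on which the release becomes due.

2031/08/25

The last day of the objection period: 8 business days after Saturday, 2031/07/19, skipping weekends — Jul 21, Jul 22, Jul 23, Jul 24, Jul 25, Jul 28, Jul 29, Jul 30 — lands on Wednesday, 2031/07/30.
The date on which the release becomes due: 25 calendar days after 2031/07/30 is 2031/08/24. That falls on a Sunday, so it rolls to the next business day, Monday, 2031/08/25.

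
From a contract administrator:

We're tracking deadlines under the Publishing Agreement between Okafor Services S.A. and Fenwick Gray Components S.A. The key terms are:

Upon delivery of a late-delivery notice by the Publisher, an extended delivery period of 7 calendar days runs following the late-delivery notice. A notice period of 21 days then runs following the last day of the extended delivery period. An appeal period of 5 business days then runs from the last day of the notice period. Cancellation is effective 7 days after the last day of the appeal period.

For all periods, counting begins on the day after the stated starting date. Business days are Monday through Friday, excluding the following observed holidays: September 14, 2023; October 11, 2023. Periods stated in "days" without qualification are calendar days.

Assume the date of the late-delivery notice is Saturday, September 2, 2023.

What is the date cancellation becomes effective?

The last day of the extended delivery period: 7 calendar days after September 2, 2023 is September 9, 2023.
The last day of the notice period: 21 calendar days after September 9, 2023 is September 30, 2023.
From Saturday, September 30, 2023, 5 business days (Oct 2, Oct 3, Oct 4, Oct 5, Oct 6, skipping weekends) brings us to Friday, October 6, 2023, which is the last day of the appeal period.
The date cancellation becomes effective: October 6, 2023 + 7 days = October 13, 2023.

October 13, 2023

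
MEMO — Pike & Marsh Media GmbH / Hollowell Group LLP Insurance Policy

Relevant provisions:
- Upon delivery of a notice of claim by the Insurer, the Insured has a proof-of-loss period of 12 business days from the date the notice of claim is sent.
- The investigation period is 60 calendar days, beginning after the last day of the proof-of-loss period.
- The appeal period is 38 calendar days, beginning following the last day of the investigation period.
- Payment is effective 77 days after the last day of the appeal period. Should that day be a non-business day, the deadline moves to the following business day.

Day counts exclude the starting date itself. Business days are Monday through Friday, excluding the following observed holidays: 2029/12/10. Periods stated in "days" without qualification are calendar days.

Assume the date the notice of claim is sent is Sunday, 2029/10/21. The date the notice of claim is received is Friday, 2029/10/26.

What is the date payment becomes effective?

The last day of the proof-of-loss period: 12 business days after Sunday, 2029/10/21, skipping weekends — Oct 22, Oct 23, Oct 24, Oct 25, …, Nov 2, Nov 5, Nov 6 — lands on Tuesday, 2029/11/06.
The last day of the investigation period: 60 calendar days after 2029/11/06 is 2030/01/05.
Adding 38 calendar days to 2030/01/05 gives 2030/02/12, which is the last day of the appeal period.
The date payment becomes effective: 77 calendar days after 2030/02/12 is 2030/04/30. 2030/04/30 is a Tuesday and is not a listed holiday, so no roll-forward applies.

2030/04/30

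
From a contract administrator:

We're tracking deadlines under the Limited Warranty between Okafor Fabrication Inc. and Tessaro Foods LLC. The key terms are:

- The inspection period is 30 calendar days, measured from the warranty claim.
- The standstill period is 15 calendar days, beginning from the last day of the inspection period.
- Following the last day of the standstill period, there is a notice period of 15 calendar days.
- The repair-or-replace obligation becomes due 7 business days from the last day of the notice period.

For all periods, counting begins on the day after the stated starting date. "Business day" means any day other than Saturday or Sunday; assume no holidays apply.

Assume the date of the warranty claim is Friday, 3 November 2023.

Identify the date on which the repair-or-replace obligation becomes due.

The last day of the inspection period: 30 calendar days after 3 November 2023 is 3 December 2023.
Adding 15 calendar days to 3 December 2023 gives 18 December 2023, which is the last day of the standstill period.
The last day of the notice period: 18 December 2023 + 15 days = 2 January 2024.
From Tuesday, 2 January 2024, 7 business days (Jan 3, Jan 4, Jan 5, Jan 8, Jan 9, Jan 10, Jan 11, skipping weekends) brings us to Thursday, 11 January 2024, which is the date on which the repair-or-replace obligation becomes due.

11 January 2024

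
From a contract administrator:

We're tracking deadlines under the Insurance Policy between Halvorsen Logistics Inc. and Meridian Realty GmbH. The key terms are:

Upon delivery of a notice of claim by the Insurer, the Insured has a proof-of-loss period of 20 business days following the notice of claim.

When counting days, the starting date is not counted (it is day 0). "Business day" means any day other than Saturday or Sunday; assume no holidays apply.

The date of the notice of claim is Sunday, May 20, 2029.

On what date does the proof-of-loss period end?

June 15, 2029

The last day of the proof-of-loss period: 20 business days after Sunday, May 20, 2029, skipping weekends — May 21, May 22, May 23, May 24, …, Jun 13, Jun 14, Jun 15 — lands on Friday, June 15, 2029.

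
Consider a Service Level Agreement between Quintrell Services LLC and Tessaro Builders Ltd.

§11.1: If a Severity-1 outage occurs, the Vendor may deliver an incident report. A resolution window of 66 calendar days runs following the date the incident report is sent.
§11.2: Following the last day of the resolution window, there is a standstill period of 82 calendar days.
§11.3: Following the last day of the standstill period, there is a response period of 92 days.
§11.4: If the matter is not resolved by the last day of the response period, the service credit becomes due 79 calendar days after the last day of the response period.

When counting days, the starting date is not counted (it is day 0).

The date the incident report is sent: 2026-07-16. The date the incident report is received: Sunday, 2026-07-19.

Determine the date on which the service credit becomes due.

2027-05-31

The last day of the resolution window: 66 calendar days after 2026-07-16 is 2026-09-20.
The last day of the standstill period: 82 calendar days after 2026-09-20 is 2026-12-11.
The last day of the response period: 2026-12-11 + 92 days = 2027-03-13.
Adding 79 calendar days to 2027-03-13 gives 2027-05-31, which is the date on which the service credit becomes due.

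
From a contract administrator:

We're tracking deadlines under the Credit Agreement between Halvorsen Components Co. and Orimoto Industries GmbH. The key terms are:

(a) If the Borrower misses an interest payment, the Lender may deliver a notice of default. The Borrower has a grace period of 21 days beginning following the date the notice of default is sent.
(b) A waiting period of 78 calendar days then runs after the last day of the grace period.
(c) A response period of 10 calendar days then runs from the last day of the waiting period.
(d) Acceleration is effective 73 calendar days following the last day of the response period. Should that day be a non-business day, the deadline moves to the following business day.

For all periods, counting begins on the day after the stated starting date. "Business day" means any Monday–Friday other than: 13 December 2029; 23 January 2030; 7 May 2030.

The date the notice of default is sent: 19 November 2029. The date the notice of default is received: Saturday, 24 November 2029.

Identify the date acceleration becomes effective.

Adding 21 calendar days to 19 November 2029 gives 10 December 2029, which is the last day of the grace period.
Adding 78 calendar days to 10 December 2029 gives 26 February 2030, which is the last day of the waiting period.
Adding 10 calendar days to 26 February 2030 gives 8 March 2030, which is the last day of the response period.
The date acceleration becomes effective: 73 calendar days after 8 March 2030 is 20 May 2030. 20 May 2030 is a Monday and is not a listed holiday, so no roll-forward applies.

20 May 2030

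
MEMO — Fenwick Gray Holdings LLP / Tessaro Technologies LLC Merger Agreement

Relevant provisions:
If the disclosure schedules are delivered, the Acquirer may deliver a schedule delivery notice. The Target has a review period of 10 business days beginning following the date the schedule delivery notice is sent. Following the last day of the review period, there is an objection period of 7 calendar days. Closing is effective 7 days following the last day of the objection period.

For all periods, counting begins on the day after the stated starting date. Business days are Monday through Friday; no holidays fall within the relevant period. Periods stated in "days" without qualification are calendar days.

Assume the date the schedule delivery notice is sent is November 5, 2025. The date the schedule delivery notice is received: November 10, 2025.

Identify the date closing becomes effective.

The last day of the review period: counting 10 business days from Wednesday, November 5, 2025 (Nov 6, Nov 7, Nov 10, Nov 11, Nov 12, Nov 13, Nov 14, Nov 17, Nov 18, Nov 19, skipping weekends) reaches Wednesday, November 19, 2025.
The last day of the objection period: November 19, 2025 + 7 days = November 26, 2025.
The date closing becomes effective: 7 calendar days after November 26, 2025 is December 3, 2025.

December 3, 2025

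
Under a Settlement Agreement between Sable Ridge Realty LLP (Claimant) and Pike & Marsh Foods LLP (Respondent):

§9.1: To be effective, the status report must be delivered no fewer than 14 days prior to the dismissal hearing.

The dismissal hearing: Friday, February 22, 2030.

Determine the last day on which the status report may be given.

February 8, 2030

February 22, 2030 minus 14 days is February 8, 2030.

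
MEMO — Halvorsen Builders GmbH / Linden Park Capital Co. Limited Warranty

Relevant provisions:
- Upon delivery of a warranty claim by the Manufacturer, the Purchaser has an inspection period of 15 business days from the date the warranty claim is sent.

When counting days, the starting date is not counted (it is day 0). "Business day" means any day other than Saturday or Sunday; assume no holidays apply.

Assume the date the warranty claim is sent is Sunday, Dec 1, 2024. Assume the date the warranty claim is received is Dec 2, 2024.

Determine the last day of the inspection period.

Dec 20, 2024

The last day of the inspection period: 15 business days after Sunday, Dec 1, 2024, skipping weekends — Dec 2, Dec 3, Dec 4, Dec 5, …, Dec 18, Dec 19, Dec 20 — lands on Friday, Dec 20, 2024.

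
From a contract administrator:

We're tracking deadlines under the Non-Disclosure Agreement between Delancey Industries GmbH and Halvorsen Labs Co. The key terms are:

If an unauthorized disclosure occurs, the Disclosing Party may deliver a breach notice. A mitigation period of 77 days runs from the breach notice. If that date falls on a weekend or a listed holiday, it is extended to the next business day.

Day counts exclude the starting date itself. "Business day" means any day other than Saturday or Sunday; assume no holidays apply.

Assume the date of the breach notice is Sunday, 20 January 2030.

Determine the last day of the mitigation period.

The last day of the mitigation period: 77 calendar days after 20 January 2030 is 7 April 2030. That falls on a Sunday, so it rolls to the next business day, Monday, 8 April 2030.

8 April 2030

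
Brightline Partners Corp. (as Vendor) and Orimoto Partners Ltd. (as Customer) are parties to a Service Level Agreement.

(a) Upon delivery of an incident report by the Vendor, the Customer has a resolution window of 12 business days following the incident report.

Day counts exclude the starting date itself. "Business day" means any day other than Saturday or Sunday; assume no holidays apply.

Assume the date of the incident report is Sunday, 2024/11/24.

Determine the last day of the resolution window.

2024/12/10

The last day of the resolution window: 12 business days after Sunday, 2024/11/24, skipping weekends — Nov 25, Nov 26, Nov 27, Nov 28, …, Dec 6, Dec 9, Dec 10 — lands on Tuesday, 2024/12/10.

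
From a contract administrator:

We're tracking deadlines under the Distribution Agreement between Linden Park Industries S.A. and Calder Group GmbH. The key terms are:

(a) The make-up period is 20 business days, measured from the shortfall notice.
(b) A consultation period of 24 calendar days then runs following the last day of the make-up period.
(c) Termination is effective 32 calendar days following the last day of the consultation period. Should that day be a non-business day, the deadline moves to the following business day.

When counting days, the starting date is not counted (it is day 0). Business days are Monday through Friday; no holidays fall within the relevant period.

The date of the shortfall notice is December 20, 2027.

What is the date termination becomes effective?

From Monday, December 20, 2027, 20 business days (Dec 21, Dec 22, Dec 23, Dec 24, …, Jan 13, Jan 14, Jan 17, skipping weekends) brings us to Monday, January 17, 2028, which is the last day of the make-up period.
Adding 24 calendar days to January 17, 2028 gives February 10, 2028, which is the last day of the consultation period.
The date termination becomes effective: February 10, 2028 + 32 days = March 13, 2028. March 13, 2028 is a Monday, so no roll-forward applies.

March 13, 2028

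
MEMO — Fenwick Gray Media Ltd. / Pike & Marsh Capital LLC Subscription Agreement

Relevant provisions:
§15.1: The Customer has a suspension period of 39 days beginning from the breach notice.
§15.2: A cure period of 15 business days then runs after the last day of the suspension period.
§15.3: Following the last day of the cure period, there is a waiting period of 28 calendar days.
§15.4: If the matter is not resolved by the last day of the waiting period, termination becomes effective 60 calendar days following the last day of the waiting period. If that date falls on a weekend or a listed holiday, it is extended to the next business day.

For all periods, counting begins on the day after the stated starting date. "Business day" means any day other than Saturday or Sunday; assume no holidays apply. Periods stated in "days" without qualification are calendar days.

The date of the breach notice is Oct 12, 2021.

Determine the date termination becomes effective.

Adding 39 calendar days to Oct 12, 2021 gives Nov 20, 2021, which is the last day of the suspension period.
The last day of the cure period: counting 15 business days from Saturday, Nov 20, 2021 (Nov 22, Nov 23, Nov 24, Nov 25, …, Dec 8, Dec 9, Dec 10, skipping weekends) reaches Friday, Dec 10, 2021.
Adding 28 calendar days to Dec 10, 2021 gives Jan 7, 2022, which is the last day of the waiting period.
The date termination becomes effective: Jan 7, 2022 + 60 days = Mar 8, 2022. Mar 8, 2022 is a Tuesday, so no roll-forward applies.

Mar 8, 2022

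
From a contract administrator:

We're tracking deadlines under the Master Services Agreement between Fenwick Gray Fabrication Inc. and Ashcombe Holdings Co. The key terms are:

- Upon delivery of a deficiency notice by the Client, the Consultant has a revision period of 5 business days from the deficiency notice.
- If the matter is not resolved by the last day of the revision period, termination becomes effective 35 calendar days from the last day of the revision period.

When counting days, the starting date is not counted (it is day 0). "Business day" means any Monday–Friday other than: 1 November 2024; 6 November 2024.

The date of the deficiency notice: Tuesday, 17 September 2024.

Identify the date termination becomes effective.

The last day of the revision period: 5 business days after Tuesday, 17 September 2024, skipping weekends — Sep 18, Sep 19, Sep 20, Sep 23, Sep 24 — lands on Tuesday, 24 September 2024.
Adding 35 calendar days to 24 September 2024 gives 29 October 2024, which is the date termination becomes effective.

29 October 2024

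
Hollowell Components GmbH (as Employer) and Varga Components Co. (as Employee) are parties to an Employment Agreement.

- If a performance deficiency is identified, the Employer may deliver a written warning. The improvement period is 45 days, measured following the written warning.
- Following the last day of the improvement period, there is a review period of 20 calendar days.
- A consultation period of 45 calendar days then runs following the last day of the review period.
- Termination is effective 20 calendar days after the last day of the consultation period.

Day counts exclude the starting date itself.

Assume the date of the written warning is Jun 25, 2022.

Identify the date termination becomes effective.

Adding 45 calendar days to Jun 25, 2022 gives Aug 9, 2022, which is the last day of the improvement period.
Adding 20 calendar days to Aug 9, 2022 gives Aug 29, 2022, which is the last day of the review period.
The last day of the consultation period: Aug 29, 2022 + 45 days = Oct 13, 2022.
Adding 20 calendar days to Oct 13, 2022 gives Nov 2, 2022, which is the date termination becomes effective.

Nov 2, 2022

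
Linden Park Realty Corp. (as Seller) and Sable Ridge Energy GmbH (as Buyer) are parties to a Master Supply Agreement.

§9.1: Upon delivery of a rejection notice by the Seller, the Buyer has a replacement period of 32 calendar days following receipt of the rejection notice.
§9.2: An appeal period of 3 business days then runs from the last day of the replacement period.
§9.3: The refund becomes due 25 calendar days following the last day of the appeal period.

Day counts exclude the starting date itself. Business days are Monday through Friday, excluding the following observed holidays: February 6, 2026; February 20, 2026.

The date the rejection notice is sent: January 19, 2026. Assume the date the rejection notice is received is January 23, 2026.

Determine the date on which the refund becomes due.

Adding 32 calendar days to January 23, 2026 gives February 24, 2026, which is the last day of the replacement period.
From Tuesday, February 24, 2026, 3 business days (Feb 25, Feb 26, Feb 27, skipping weekends) brings us to Friday, February 27, 2026, which is the last day of the appeal period.
The date on which the refund becomes due: February 27, 2026 + 25 days = March 24, 2026.

March 24, 2026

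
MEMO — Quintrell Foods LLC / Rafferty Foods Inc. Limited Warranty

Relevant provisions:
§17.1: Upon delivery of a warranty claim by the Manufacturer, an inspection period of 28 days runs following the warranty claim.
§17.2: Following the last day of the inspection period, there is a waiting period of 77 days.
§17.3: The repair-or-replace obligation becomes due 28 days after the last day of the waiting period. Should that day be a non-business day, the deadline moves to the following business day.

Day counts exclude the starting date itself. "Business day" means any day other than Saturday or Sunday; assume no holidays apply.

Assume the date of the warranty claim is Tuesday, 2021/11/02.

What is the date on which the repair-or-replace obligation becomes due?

The last day of the inspection period: 28 calendar days after 2021/11/02 is 2021/11/30.
The last day of the waiting period: 2021/11/30 + 77 days = 2022/02/15.
Adding 28 calendar days to 2022/02/15 gives 2022/03/15, which is the date on which the repair-or-replace obligation becomes due. 2022/03/15 is a Tuesday, so no roll-forward applies.

2022/03/15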